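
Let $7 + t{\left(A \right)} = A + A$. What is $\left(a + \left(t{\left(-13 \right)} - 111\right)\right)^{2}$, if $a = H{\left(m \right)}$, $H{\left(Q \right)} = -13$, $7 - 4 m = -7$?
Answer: $24649$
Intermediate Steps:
$m = \frac{7}{2}$ ($m = \frac{7}{4} - - \frac{7}{4} = \frac{7}{4} + \frac{7}{4} = \frac{7}{2} \approx 3.5$)
$a = -13$
$t{\left(A \right)} = -7 + 2 A$ ($t{\left(A \right)} = -7 + \left(A + A\right) = -7 + 2 A$)
$\left(a + \left(t{\left(-13 \right)} - 111\right)\right)^{2} = \left(-13 + \left(\left(-7 + 2 \left(-13\right)\right) - 111\right)\right)^{2} = \left(-13 - 144\right)^{2} = \left(-157\right)^{2} = 24649$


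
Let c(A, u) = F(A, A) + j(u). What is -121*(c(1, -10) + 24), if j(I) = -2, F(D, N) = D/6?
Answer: -16093/6 ≈ -2682.2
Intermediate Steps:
F(D, N) = D/6 (F(D, N) = D*(1/6) = D/6)
c(A, u) = -2 + A/6 (c(A, u) = A/6 - 2 = -2 + A/6)
-121*(c(1, -10) + 24) = -121*((-2 + (1/6)*1) + 24) = -121*((-2 + 1/6) + 24) = -121*(-11/6 + 24) = -121*133/6 = -16093/6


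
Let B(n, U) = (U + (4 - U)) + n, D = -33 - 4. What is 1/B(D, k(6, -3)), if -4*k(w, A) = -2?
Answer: -1/33 ≈ -0.030303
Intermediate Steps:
k(w, A) = 1/2 (k(w, A) = -1/4*(-2) = 1/2)
D = -37
B(n, U) = 4 + n
1/B(D, k(6, -3)) = 1/(4 - 37) = 1/(-33) = -1/33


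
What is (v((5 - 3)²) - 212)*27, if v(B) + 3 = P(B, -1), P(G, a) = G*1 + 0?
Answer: -5697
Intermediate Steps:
P(G, a) = G (P(G, a) = G + 0 = G)
v(B) = -3 + B
(v((5 - 3)²) - 212)*27 = ((-3 + (5 - 3)²) - 212)*27 = ((-3 + 2²) - 212)*27 = ((-3 + 4) - 212)*27 = (1 - 212)*27 = -211*27 = -5697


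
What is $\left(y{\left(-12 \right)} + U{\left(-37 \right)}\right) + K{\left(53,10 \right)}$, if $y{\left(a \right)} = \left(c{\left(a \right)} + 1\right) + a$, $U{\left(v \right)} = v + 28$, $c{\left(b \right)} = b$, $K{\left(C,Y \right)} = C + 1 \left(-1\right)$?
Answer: $20$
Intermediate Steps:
$K{\left(C,Y \right)} = -1 + C$ ($K{\left(C,Y \right)} = C - 1 = -1 + C$)
$U{\left(v \right)} = 28 + v$
$y{\left(a \right)} = 1 + 2 a$ ($y{\left(a \right)} = \left(a + 1\right) + a = \left(1 + a\right) + a = 1 + 2 a$)
$\left(y{\left(-12 \right)} + U{\left(-37 \right)}\right) + K{\left(53,10 \right)} = \left(\left(1 + 2 \left(-12\right)\right) + \left(28 - 37\right)\right) + \left(-1 + 53\right) = \left(\left(1 - 24\right) - 9\right) + 52 = \left(-23 - 9\right) + 52 = -32 + 52 = 20$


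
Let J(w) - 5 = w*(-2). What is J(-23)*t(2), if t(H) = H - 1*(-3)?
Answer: 255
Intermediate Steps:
t(H) = 3 + H (t(H) = H + 3 = 3 + H)
J(w) = 5 - 2*w (J(w) = 5 + w*(-2) = 5 - 2*w)
J(-23)*t(2) = (5 - 2*(-23))*(3 + 2) = (5 + 46)*5 = 51*5 = 255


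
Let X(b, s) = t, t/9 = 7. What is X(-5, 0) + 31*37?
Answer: 1210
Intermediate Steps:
t = 63 (t = 9*7 = 63)
X(b, s) = 63
X(-5, 0) + 31*37 = 63 + 31*37 = 63 + 1147 = 1210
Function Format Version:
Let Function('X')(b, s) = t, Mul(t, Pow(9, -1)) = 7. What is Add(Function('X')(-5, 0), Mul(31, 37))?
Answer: 1210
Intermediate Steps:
t = 63 (t = Mul(9, 7) = 63)
Function('X')(b, s) = 63
Add(Function('X')(-5, 0), Mul(31, 37)) = Add(63, Mul(31, 37)) = Add(63, 1147) = 1210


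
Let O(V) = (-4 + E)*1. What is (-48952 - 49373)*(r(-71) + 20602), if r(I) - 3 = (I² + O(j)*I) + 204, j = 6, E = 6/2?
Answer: -2548682325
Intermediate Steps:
E = 3 (E = 6*(½) = 3)
O(V) = -1 (O(V) = (-4 + 3)*1 = -1*1 = -1)
r(I) = 207 + I² - I (r(I) = 3 + ((I² - I) + 204) = 3 + (204 + I² - I) = 207 + I² - I)
(-48952 - 49373)*(r(-71) + 20602) = (-48952 - 49373)*((207 + (-71)² - 1*(-71)) + 20602) = -98325*((207 + 5041 + 71) + 20602) = -98325*(5319 + 20602) = -98325*25921 = -2548682325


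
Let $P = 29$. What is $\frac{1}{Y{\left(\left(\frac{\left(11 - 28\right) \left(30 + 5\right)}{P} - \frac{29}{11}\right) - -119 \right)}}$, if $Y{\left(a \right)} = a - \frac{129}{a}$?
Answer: $\frac{9753425}{921703456} \approx 0.010582$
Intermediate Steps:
$Y{\left(a \right)} = a - \frac{129}{a}$
$\frac{1}{Y{\left(\left(\frac{\left(11 - 28\right) \left(30 + 5\right)}{P} - \frac{29}{11}\right) - -119 \right)}} = \frac{1}{\left(\left(\frac{\left(11 - 28\right) \left(30 + 5\right)}{29} - \frac{29}{11}\right) - -119\right) - \frac{129}{\left(\frac{\left(11 - 28\right) \left(30 + 5\right)}{29} - \frac{29}{11}\right) - -119}} = \frac{1}{\left(\left(\left(-17\right) 35 \cdot \frac{1}{29} - \frac{29}{11}\right) + 119\right) - \frac{129}{\left(\left(-17\right) 35 \cdot \frac{1}{29} - \frac{29}{11}\right) + 119}} = \frac{1}{\left(\left(\left(-595\right) \frac{1}{29} - \frac{29}{11}\right) + 119\right) - \frac{129}{\left(\left(-595\right) \frac{1}{29} - \frac{29}{11}\right) + 119}} = \frac{1}{\left(\left(- \frac{595}{29} - \frac{29}{11}\right) + 119\right) - \frac{129}{\left(- \frac{595}{29} - \frac{29}{11}\right) + 119}} = \frac{1}{\left(- \frac{7386}{319} + 119\right) - \frac{129}{- \frac{7386}{319} + 119}} = \frac{1}{\frac{30575}{319} - \frac{129}{\frac{30575}{319}}} = \frac{1}{\frac{30575}{319} - \frac{41151}{30575}} = \frac{1}{\frac{921703456}{9753425}} = \frac{9753425}{921703456}$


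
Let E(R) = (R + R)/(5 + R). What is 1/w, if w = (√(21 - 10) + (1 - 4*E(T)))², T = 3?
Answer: (-2 + √11)⁻² ≈ 0.57687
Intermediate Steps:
E(R) = 2*R/(5 + R) (E(R) = (2*R)/(5 + R) = 2*R/(5 + R))
w = (-2 + √11)² (w = (√(21 - 10) + (1 - 8*3/(5 + 3)))² = (√11 + (1 - 8*3/8))² = (√11 + (1 - 4*¾))² = (√11 + (1 - 3))² = (√11 - 2)² = (-2 + √11)² ≈ 1.7335)
1/w = 1/((-2 + √11)²) = (-2 + √11)⁻²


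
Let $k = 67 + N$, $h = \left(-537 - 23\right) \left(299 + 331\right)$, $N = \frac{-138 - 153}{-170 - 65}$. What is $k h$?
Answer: $- \frac{1131500160}{47} \approx -2.4074 \cdot 10^{7}$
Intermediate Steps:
$N = \frac{291}{235}$ ($N = - \frac{291}{-235} = \left(-291\right) \left(- \frac{1}{235}\right) = \frac{291}{235} \approx 1.2383$)
$h = -352800$ ($h = \left(-560\right) 630 = -352800$)
$k = \frac{16036}{235}$ ($k = 67 + \frac{291}{235} = \frac{16036}{235} \approx 68.238$)
$k h = \frac{16036}{235} \left(-352800\right) = - \frac{1131500160}{47}$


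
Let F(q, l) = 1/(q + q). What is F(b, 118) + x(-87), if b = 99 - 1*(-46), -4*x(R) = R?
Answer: 12617/580 ≈ 21.753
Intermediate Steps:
x(R) = -R/4
b = 145 (b = 99 + 46 = 145)
F(q, l) = 1/(2*q)
F(b, 118) + x(-87) = (½)/145 - ¼*(-87) = (½)*(1/145) + 87/4 = 1/290 + 87/4 = 12617/580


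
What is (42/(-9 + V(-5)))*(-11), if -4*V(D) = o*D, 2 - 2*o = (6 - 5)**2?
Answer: 3696/67 ≈ 55.164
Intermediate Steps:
o = 1/2 (o = 1 - (6 - 5)**2/2 = 1 - 1/2*1**2 = 1 - 1/2*1 = 1 - 1/2 = 1/2 ≈ 0.50000)
V(D) = -D/8
(42/(-9 + V(-5)))*(-11) = (42/(-9 - 1/8*(-5)))*(-11) = (42/(-9 + 5/8))*(-11) = (42/(-67/8))*(-11) = (42*(-8/67))*(-11) = -336/67*(-11) = 3696/67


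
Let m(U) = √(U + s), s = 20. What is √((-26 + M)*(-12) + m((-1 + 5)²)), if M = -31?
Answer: √690 ≈ 26.268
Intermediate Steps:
m(U) = √(20 + U) (m(U) = √(U + 20) = √(20 + U))
√((-26 + M)*(-12) + m((-1 + 5)²)) = √((-26 - 31)*(-12) + √(20 + (-1 + 5)²)) = √(-57*(-12) + √(20 + 4²)) = √(684 + √(20 + 16)) = √(684 + √36) = √(684 + 6) = √690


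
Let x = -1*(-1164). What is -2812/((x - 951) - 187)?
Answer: -1406/13 ≈ -108.15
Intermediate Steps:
x = 1164
-2812/((x - 951) - 187) = -2812/((1164 - 951) - 187) = -2812/(213 - 187) = -2812/26 = -2812*1/26 = -1406/13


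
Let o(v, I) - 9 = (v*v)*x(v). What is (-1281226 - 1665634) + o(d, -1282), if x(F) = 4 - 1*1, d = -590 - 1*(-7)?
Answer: -1927184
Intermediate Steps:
d = -583 (d = -590 + 7 = -583)
x(F) = 3 (x(F) = 4 - 1 = 3)
o(v, I) = 9 + 3*v² (o(v, I) = 9 + (v*v)*3 = 9 + v²*3 = 9 + 3*v²)
(-1281226 - 1665634) + o(d, -1282) = (-1281226 - 1665634) + (9 + 3*(-583)²) = -2946860 + (9 + 3*339889) = -2946860 + (9 + 1019667) = -2946860 + 1019676 = -1927184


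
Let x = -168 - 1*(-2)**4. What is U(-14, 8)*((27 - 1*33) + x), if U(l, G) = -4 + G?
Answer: -760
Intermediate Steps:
x = -184 (x = -168 - 1*16 = -168 - 16 = -184)
U(-14, 8)*((27 - 1*33) + x) = (-4 + 8)*((27 - 1*33) - 184) = 4*((27 - 33) - 184) = 4*(-6 - 184) = 4*(-190) = -760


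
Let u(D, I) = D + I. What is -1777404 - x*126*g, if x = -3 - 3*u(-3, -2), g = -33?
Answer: -1727508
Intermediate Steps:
x = 12 (x = -3 - 3*(-3 - 2) = -3 - 3*(-5) = -3 + 15 = 12)
-1777404 - x*126*g = -1777404 - 12*126*(-33) = -1777404 - 1512*(-33) = -1777404 - 1*(-49896) = -1777404 + 49896 = -1727508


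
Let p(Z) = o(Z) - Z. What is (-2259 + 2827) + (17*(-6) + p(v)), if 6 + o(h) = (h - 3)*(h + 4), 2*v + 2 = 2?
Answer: 448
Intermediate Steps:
v = 0 (v = -1 + (½)*2 = -1 + 1 = 0)
o(h) = -6 + (-3 + h)*(4 + h) (o(h) = -6 + (h - 3)*(h + 4) = -6 + (-3 + h)*(4 + h))
p(Z) = -18 + Z² (p(Z) = (-18 + Z + Z²) - Z = -18 + Z²)
(-2259 + 2827) + (17*(-6) + p(v)) = (-2259 + 2827) + (17*(-6) + (-18 + 0²)) = 568 + (-102 + (-18 + 0)) = 568 + (-102 - 18) = 568 - 120 = 448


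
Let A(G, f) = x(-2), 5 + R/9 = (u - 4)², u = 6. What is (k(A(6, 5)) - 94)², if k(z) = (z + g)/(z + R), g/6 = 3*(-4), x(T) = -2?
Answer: 921600/121 ≈ 7616.5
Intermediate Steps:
R = -9 (R = -45 + 9*(6 - 4)² = -45 + 9*2² = -45 + 9*4 = -45 + 36 = -9)
g = -72 (g = 6*(3*(-4)) = 6*(-12) = -72)
A(G, f) = -2
k(z) = (-72 + z)/(-9 + z) (k(z) = (z - 72)/(z - 9) = (-72 + z)/(-9 + z))
(k(A(6, 5)) - 94)² = ((-72 - 2)/(-9 - 2) - 94)² = (-74/(-11) - 94)² = (-1/11*(-74) - 94)² = (74/11 - 94)² = (-960/11)² = 921600/121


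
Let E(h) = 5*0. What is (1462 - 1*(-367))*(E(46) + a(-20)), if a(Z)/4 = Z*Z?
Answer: 2926400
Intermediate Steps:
a(Z) = 4*Z**2 (a(Z) = 4*(Z*Z) = 4*Z**2)
E(h) = 0
(1462 - 1*(-367))*(E(46) + a(-20)) = (1462 - 1*(-367))*(0 + 4*(-20)**2) = (1462 + 367)*(0 + 4*400) = 1829*(0 + 1600) = 1829*1600 = 2926400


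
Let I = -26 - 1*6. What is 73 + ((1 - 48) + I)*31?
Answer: -2376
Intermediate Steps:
I = -32 (I = -26 - 6 = -32)
73 + ((1 - 48) + I)*31 = 73 + ((1 - 48) - 32)*31 = 73 + (-47 - 32)*31 = 73 - 79*31 = 73 - 2449 = -2376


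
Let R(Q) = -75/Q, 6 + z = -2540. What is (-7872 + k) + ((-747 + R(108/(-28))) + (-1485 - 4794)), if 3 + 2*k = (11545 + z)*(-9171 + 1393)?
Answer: -630215839/18 ≈ -3.5012e+7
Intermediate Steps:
z = -2546 (z = -6 - 2540 = -2546)
k = -69994225/2 (k = -3/2 + ((11545 - 2546)*(-9171 + 1393))/2 = -3/2 + (8999*(-7778))/2 = -3/2 + (½)*(-69994222) = -3/2 - 34997111 = -69994225/2 ≈ -3.4997e+7)
(-7872 + k) + ((-747 + R(108/(-28))) + (-1485 - 4794)) = (-7872 - 69994225/2) + ((-747 - 75/(108/(-28))) + (-1485 - 4794)) = -70009969/2 + ((-747 - 75/(108*(-1/28))) - 6279) = -70009969/2 + ((-747 - 75/(-27/7)) - 6279) = -70009969/2 + ((-747 - 75*(-7/27)) - 6279) = -70009969/2 + ((-747 + 175/9) - 6279) = -70009969/2 + (-6548/9 - 6279) = -70009969/2 - 63059/9 = -630215839/18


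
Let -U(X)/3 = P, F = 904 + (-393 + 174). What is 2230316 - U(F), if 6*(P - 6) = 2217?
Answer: 4462885/2 ≈ 2.2314e+6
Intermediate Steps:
P = 751/2 (P = 6 + (⅙)*2217 = 6 + 739/2 = 751/2 ≈ 375.50)
F = 685 (F = 904 - 219 = 685)
U(X) = -2253/2 (U(X) = -3*751/2 = -2253/2)
2230316 - U(F) = 2230316 - 1*(-2253/2) = 2230316 + 2253/2 = 4462885/2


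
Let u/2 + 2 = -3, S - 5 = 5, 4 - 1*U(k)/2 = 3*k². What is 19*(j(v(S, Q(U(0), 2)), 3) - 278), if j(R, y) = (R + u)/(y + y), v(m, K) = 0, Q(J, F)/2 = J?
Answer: -15941/3 ≈ -5313.7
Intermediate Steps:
U(k) = 8 - 6*k²
Q(J, F) = 2*J
S = 10 (S = 5 + 5 = 10)
u = -10 (u = -4 + 2*(-3) = -4 - 6 = -10)
j(R, y) = (-10 + R)/(2*y) (j(R, y) = (R - 10)/(y + y) = (-10 + R)/((2*y)) = (-10 + R)*(1/(2*y)) = (-10 + R)/(2*y))
19*(j(v(S, Q(U(0), 2)), 3) - 278) = 19*((½)*(-10 + 0)/3 - 278) = 19*((½)*(⅓)*(-10) - 278) = 19*(-5/3 - 278) = 19*(-839/3) = -15941/3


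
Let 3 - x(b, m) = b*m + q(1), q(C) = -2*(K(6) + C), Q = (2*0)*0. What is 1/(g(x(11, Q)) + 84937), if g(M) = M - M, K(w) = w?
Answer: 1/84937 ≈ 1.1773e-5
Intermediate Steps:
Q = 0 (Q = 0*0 = 0)
q(C) = -12 - 2*C (q(C) = -2*(6 + C) = -12 - 2*C)
x(b, m) = 17 - b*m (x(b, m) = 3 - (b*m + (-12 - 2*1)) = 3 - (b*m + (-12 - 2)) = 3 - (b*m - 14) = 3 - (-14 + b*m) = 3 + (14 - b*m) = 17 - b*m)
g(M) = 0
1/(g(x(11, Q)) + 84937) = 1/(0 + 84937) = 1/84937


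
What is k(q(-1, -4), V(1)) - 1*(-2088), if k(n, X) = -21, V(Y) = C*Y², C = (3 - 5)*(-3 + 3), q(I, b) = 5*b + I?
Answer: 2067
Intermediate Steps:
q(I, b) = I + 5*b
C = 0 (C = -2*0 = 0)
V(Y) = 0 (V(Y) = 0*Y² = 0)
k(q(-1, -4), V(1)) - 1*(-2088) = -21 - 1*(-2088) = -21 + 2088 = 2067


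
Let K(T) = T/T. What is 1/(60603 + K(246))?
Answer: 1/60604 ≈ 1.6501e-5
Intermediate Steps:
K(T) = 1
1/(60603 + K(246)) = 1/(60603 + 1) = 1/60604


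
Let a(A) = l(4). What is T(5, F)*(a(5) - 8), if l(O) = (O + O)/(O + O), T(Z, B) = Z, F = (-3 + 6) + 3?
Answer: -35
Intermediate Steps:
F = 6 (F = 3 + 3 = 6)
l(O) = 1 (l(O) = (2*O)/((2*O)) = (2*O)*(1/(2*O)) = 1)
a(A) = 1
T(5, F)*(a(5) - 8) = 5*(1 - 8) = 5*(-7) = -35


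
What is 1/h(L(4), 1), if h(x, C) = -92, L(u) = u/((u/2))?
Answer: -1/92 ≈ -0.010870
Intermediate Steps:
L(u) = 2 (L(u) = u/((u*(½))) = u/((u/2)) = u*(2/u) = 2)
1/h(L(4), 1) = 1/(-92) = -1/92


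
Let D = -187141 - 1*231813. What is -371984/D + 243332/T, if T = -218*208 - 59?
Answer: -42527862588/9510884231 ≈ -4.4715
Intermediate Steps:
D = -418954 (D = -187141 - 231813 = -418954)
T = -45403 (T = -45344 - 59 = -45403)
-371984/D + 243332/T = -371984/(-418954) + 243332/(-45403) = -371984*(-1/418954) + 243332*(-1/45403) = 185992/209477 - 243332/45403 = -42527862588/9510884231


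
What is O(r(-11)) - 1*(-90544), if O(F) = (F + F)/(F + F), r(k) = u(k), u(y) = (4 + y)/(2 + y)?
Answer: 90545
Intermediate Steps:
u(y) = (4 + y)/(2 + y)
r(k) = (4 + k)/(2 + k)
O(F) = 1 (O(F) = (2*F)/((2*F)) = (2*F)*(1/(2*F)) = 1)
O(r(-11)) - 1*(-90544) = 1 - 1*(-90544) = 1 + 90544 = 90545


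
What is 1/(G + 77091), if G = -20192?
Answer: 1/56899 ≈ 1.7575e-5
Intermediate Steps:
1/(G + 77091) = 1/(-20192 + 77091) = 1/56899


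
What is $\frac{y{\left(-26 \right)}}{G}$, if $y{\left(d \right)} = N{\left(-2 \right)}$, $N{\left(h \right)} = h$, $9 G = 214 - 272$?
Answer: $\frac{9}{29} \approx 0.31034$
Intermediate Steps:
$G = - \frac{58}{9}$ ($G = \frac{214 - 272}{9} = \frac{1}{9} \left(-58\right) = - \frac{58}{9} \approx -6.4444$)
$y{\left(d \right)} = -2$
$\frac{y{\left(-26 \right)}}{G} = - \frac{2}{- \frac{58}{9}} = \left(-2\right) \left(- \frac{9}{58}\right) = \frac{9}{29}$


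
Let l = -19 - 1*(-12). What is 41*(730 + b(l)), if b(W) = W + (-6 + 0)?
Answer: 29397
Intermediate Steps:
l = -7 (l = -19 + 12 = -7)
b(W) = -6 + W (b(W) = W - 6 = -6 + W)
41*(730 + b(l)) = 41*(730 + (-6 - 7)) = 41*(730 - 13) = 41*717 = 29397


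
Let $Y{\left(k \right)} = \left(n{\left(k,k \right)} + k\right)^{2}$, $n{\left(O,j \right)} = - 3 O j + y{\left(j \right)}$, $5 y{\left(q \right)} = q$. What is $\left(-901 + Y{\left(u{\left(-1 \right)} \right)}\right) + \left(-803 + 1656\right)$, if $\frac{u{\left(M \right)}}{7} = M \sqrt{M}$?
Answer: $\frac{537261}{25} - \frac{12348 i}{5} \approx 21490.0 - 2469.6 i$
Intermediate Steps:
$y{\left(q \right)} = \frac{q}{5}$
$n{\left(O,j \right)} = \frac{j}{5} - 3 O j$ ($n{\left(O,j \right)} = - 3 O j + \frac{j}{5} = \frac{j}{5} - 3 O j$)
$u{\left(M \right)} = 7 M^{\frac{3}{2}}$ ($u{\left(M \right)} = 7 M \sqrt{M} = 7 M^{\frac{3}{2}}$)
$Y{\left(k \right)} = \left(k + \frac{k \left(1 - 15 k\right)}{5}\right)^{2}$ ($Y{\left(k \right)} = \left(\frac{k \left(1 - 15 k\right)}{5} + k\right)^{2} = \left(k + \frac{k \left(1 - 15 k\right)}{5}\right)^{2}$)
$\left(-901 + Y{\left(u{\left(-1 \right)} \right)}\right) + \left(-803 + 1656\right) = \left(-901 + \frac{9 \left(7 \left(-1\right)^{\frac{3}{2}}\right)^{2} \left(2 - 5 \cdot 7 \left(-1\right)^{\frac{3}{2}}\right)^{2}}{25}\right) + \left(-803 + 1656\right) = \left(-901 + \frac{9 \left(7 \left(- i\right)\right)^{2} \left(2 - 5 \cdot 7 \left(- i\right)\right)^{2}}{25}\right) + 853 = \left(-901 + \frac{9 \left(- 7 i\right)^{2} \left(2 - 5 \left(- 7 i\right)\right)^{2}}{25}\right) + 853 = \left(-901 + \frac{9}{25} \left(-49\right) \left(2 + 35 i\right)^{2}\right) + 853 = \left(-901 - \frac{441 \left(2 + 35 i\right)^{2}}{25}\right) + 853 = -48 - \frac{441 \left(2 + 35 i\right)^{2}}{25}$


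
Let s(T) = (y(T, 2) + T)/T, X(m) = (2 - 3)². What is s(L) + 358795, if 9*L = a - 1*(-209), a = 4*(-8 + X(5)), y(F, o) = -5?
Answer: 64942031/181 ≈ 3.5880e+5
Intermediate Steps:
X(m) = 1 (X(m) = (-1)² = 1)
a = -28 (a = 4*(-8 + 1) = 4*(-7) = -28)
L = 181/9 (L = (-28 - 1*(-209))/9 = (-28 + 209)/9 = (⅑)*181 = 181/9 ≈ 20.111)
s(T) = (-5 + T)/T
s(L) + 358795 = (-5 + 181/9)/(181/9) + 358795 = (9/181)*(136/9) + 358795 = 136/181 + 358795 = 64942031/181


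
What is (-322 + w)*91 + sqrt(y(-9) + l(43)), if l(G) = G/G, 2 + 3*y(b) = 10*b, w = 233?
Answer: -8099 + I*sqrt(267)/3 ≈ -8099.0 + 5.4467*I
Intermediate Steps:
y(b) = -2/3 + 10*b/3 (y(b) = -2/3 + (10*b)/3 = -2/3 + 10*b/3)
l(G) = 1
(-322 + w)*91 + sqrt(y(-9) + l(43)) = (-322 + 233)*91 + sqrt((-2/3 + (10/3)*(-9)) + 1) = -89*91 + sqrt((-2/3 - 30) + 1) = -8099 + sqrt(-92/3 + 1) = -8099 + sqrt(-89/3) = -8099 + I*sqrt(267)/3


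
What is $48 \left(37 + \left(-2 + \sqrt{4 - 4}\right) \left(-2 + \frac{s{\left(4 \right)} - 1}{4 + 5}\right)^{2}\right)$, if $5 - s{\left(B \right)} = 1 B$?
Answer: $1392$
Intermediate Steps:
$s{\left(B \right)} = 5 - B$ ($s{\left(B \right)} = 5 - 1 B = 5 - B$)
$48 \left(37 + \left(-2 + \sqrt{4 - 4}\right) \left(-2 + \frac{s{\left(4 \right)} - 1}{4 + 5}\right)^{2}\right) = 48 \left(37 + \left(-2 + \sqrt{4 - 4}\right) \left(-2 + \frac{\left(5 - 4\right) - 1}{4 + 5}\right)^{2}\right) = 48 \left(37 + \left(-2 + \sqrt{0}\right) \left(-2 + \frac{\left(5 - 4\right) - 1}{9}\right)^{2}\right) = 48 \left(37 + \left(-2 + 0\right) \left(-2 + \left(1 - 1\right) \frac{1}{9}\right)^{2}\right) = 48 \left(37 - 2 \left(-2 + 0 \cdot \frac{1}{9}\right)^{2}\right) = 48 \left(37 - 2 \left(-2 + 0\right)^{2}\right) = 48 \left(37 - 2 \left(-2\right)^{2}\right) = 48 \left(37 - 8\right) = 48 \cdot 29 = 1392$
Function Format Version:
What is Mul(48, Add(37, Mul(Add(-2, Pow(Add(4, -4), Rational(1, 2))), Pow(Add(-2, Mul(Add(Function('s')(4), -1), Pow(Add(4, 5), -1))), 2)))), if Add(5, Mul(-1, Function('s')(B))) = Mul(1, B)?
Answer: 1392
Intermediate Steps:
Function('s')(B) = Add(5, Mul(-1, B)) (Function('s')(B) = Add(5, Mul(-1, Mul(1, B))) = Add(5, Mul(-1, B)))
Mul(48, Add(37, Mul(Add(-2, Pow(Add(4, -4), Rational(1, 2))), Pow(Add(-2, Mul(Add(Function('s')(4), -1), Pow(Add(4, 5), -1))), 2)))) = Mul(48, Add(37, Mul(Add(-2, Pow(Add(4, -4), Rational(1, 2))), Pow(Add(-2, Mul(Add(Add(5, Mul(-1, 4)), -1), Pow(Add(4, 5), -1))), 2)))) = Mul(48, Add(37, Mul(Add(-2, Pow(0, Rational(1, 2))), Pow(Add(-2, Mul(Add(Add(5, -4), -1), Pow(9, -1))), 2)))) = Mul(48, Add(37, Mul(Add(-2, 0), Pow(Add(-2, Mul(Add(1, -1), Rational(1, 9))), 2)))) = Mul(48, Add(37, Mul(-2, Pow(Add(-2, Mul(0, Rational(1, 9))), 2)))) = Mul(48, Add(37, Mul(-2, Pow(Add(-2, 0), 2)))) = Mul(48, Add(37, Mul(-2, Pow(-2, 2)))) = Mul(48, Add(37, Mul(-2, 4))) = Mul(48, Add(37, -8)) = Mul(48, 29) = 1392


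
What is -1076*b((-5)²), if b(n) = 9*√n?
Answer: -48420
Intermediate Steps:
-1076*b((-5)²) = -9684*√((-5)²) = -9684*√25 = -9684*5 = -1076*45 = -48420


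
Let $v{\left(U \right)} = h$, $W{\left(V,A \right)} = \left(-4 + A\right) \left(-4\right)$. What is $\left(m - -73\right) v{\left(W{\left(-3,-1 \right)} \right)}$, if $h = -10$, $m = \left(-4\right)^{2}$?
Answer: $-890$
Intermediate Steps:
$W{\left(V,A \right)} = 16 - 4 A$
$m = 16$
$v{\left(U \right)} = -10$
$\left(m - -73\right) v{\left(W{\left(-3,-1 \right)} \right)} = \left(16 - -73\right) \left(-10\right) = \left(16 + 73\right) \left(-10\right) = 89 \left(-10\right) = -890$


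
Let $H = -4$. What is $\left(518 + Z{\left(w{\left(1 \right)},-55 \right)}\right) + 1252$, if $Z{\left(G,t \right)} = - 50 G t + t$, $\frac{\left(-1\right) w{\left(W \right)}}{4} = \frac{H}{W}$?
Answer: $45715$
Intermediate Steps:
$w{\left(W \right)} = \frac{16}{W}$ ($w{\left(W \right)} = - 4 \left(- \frac{4}{W}\right) = \frac{16}{W}$)
$Z{\left(G,t \right)} = t - 50 G t$ ($Z{\left(G,t \right)} = - 50 G t + t = t - 50 G t$)
$\left(518 + Z{\left(w{\left(1 \right)},-55 \right)}\right) + 1252 = \left(518 - 55 \left(1 - 50 \cdot \frac{16}{1}\right)\right) + 1252 = \left(518 - 55 \left(1 - 50 \cdot 16 \cdot 1\right)\right) + 1252 = \left(518 - 55 \left(1 - 800\right)\right) + 1252 = \left(518 - -43945\right) + 1252 = \left(518 + 43945\right) + 1252 = 44463 + 1252 = 45715$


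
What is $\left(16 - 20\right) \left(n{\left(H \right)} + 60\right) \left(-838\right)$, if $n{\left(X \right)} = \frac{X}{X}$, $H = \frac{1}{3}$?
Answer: $204472$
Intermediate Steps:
$H = \frac{1}{3} \approx 0.33333$
$n{\left(X \right)} = 1$
$\left(16 - 20\right) \left(n{\left(H \right)} + 60\right) \left(-838\right) = \left(16 - 20\right) \left(1 + 60\right) \left(-838\right) = \left(-4\right) 61 \left(-838\right) = \left(-244\right) \left(-838\right) = 204472$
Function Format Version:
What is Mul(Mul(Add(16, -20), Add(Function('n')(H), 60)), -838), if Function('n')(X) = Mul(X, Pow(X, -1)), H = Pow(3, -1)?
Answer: 204472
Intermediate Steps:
H = Rational(1, 3) ≈ 0.33333
Function('n')(X) = 1
Mul(Mul(Add(16, -20), Add(Function('n')(H), 60)), -838) = Mul(Mul(Add(16, -20), Add(1, 60)), -838) = Mul(Mul(-4, 61), -838) = Mul(-244, -838) = 204472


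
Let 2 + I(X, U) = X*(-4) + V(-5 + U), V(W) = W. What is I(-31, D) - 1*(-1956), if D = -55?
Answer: 2018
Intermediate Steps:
I(X, U) = -7 + U - 4*X (I(X, U) = -2 + (X*(-4) + (-5 + U)) = -2 + (-4*X + (-5 + U)) = -2 + (-5 + U - 4*X) = -7 + U - 4*X)
I(-31, D) - 1*(-1956) = (-7 - 55 - 4*(-31)) - 1*(-1956) = (-7 - 55 + 124) + 1956 = 62 + 1956 = 2018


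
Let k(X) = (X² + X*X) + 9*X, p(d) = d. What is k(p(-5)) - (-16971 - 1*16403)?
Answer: 33379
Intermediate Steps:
k(X) = 2*X² + 9*X (k(X) = (X² + X²) + 9*X = 2*X² + 9*X)
k(p(-5)) - (-16971 - 1*16403) = -5*(9 + 2*(-5)) - (-16971 - 1*16403) = -5*(9 - 10) - (-16971 - 16403) = -5*(-1) - 1*(-33374) = 5 + 33374 = 33379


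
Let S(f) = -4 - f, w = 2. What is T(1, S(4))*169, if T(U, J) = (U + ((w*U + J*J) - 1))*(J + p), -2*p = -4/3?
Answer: -81796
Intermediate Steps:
p = ⅔ (p = -(-2)/3 = -½*(-4/3) = ⅔ ≈ 0.66667)
T(U, J) = (⅔ + J)*(-1 + J² + 3*U) (T(U, J) = (U + ((2*U + J*J) - 1))*(J + ⅔) = (U + ((2*U + J²) - 1))*(⅔ + J) = (U + ((J² + 2*U) - 1))*(⅔ + J) = (U + (-1 + J² + 2*U))*(⅔ + J) = (-1 + J² + 3*U)*(⅔ + J) = (⅔ + J)*(-1 + J² + 3*U))
T(1, S(4))*169 = (-⅔ + (-4 - 1*4)³ - (-4 - 1*4) + 2*1 + 2*(-4 - 1*4)²/3 + 3*(-4 - 1*4)*1)*169 = (-⅔ + (-4 - 4)³ - (-4 - 4) + 2 + 2*(-4 - 4)²/3 + 3*(-4 - 4)*1)*169 = (-⅔ + (-8)³ - 1*(-8) + 2 + (⅔)*(-8)² + 3*(-8)*1)*169 = (-⅔ - 512 + 8 + 2 + (⅔)*64 - 24)*169 = (-⅔ - 512 + 8 + 2 + 128/3 - 24)*169 = -484*169 = -81796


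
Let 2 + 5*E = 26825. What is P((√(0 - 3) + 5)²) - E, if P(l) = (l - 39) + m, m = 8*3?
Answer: -26788/5 + 10*I*√3 ≈ -5357.6 + 17.32*I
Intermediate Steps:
E = 26823/5 (E = -⅖ + (⅕)*26825 = -⅖ + 5365 = 26823/5 ≈ 5364.6)
m = 24
P(l) = -15 + l (P(l) = (l - 39) + 24 = (-39 + l) + 24 = -15 + l)
P((√(0 - 3) + 5)²) - E = (-15 + (√(0 - 3) + 5)²) - 1*26823/5 = (-15 + (√(-3) + 5)²) - 26823/5 = (-15 + (I*√3 + 5)²) - 26823/5 = (-15 + (5 + I*√3)²) - 26823/5 = -26898/5 + (5 + I*√3)²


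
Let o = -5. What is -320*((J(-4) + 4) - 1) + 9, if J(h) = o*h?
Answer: -7351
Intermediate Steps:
J(h) = -5*h
-320*((J(-4) + 4) - 1) + 9 = -320*((-5*(-4) + 4) - 1) + 9 = -320*((20 + 4) - 1) + 9 = -320*(24 - 1) + 9 = -320*23 + 9 = -80*92 + 9 = -7360 + 9 = -7351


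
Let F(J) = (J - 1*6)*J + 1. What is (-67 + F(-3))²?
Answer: 1521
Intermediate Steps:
F(J) = 1 + J*(-6 + J) (F(J) = (J - 6)*J + 1 = (-6 + J)*J + 1 = J*(-6 + J) + 1 = 1 + J*(-6 + J))
(-67 + F(-3))² = (-67 + (1 + (-3)² - 6*(-3)))² = (-67 + (1 + 9 + 18))² = (-67 + 28)² = (-39)² = 1521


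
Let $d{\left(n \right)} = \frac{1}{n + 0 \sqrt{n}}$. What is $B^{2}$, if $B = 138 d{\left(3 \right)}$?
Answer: $2116$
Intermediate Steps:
$d{\left(n \right)} = \frac{1}{n}$ ($d{\left(n \right)} = \frac{1}{n + 0} = \frac{1}{n}$)
$B = 46$ ($B = \frac{138}{3} = 138 \cdot \frac{1}{3} = 46$)
$B^{2} = 46^{2} = 2116$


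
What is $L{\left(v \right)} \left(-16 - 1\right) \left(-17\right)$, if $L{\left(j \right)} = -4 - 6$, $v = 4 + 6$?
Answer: $-2890$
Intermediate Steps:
$v = 10$
$L{\left(j \right)} = -10$ ($L{\left(j \right)} = -4 - 6 = -10$)
$L{\left(v \right)} \left(-16 - 1\right) \left(-17\right) = - 10 \left(-16 - 1\right) \left(-17\right) = - 10 \left(\left(-17\right) \left(-17\right)\right) = \left(-10\right) 289 = -2890$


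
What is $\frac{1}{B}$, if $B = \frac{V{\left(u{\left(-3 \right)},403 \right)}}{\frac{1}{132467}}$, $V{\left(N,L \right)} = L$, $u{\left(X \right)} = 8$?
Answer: $\frac{1}{53384201} \approx 1.8732 \cdot 10^{-8}$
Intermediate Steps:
$B = 53384201$ ($B = \frac{403}{\frac{1}{132467}} = 403 \frac{1}{\frac{1}{132467}} = 403 \cdot 132467 = 53384201$)
$\frac{1}{B} = \frac{1}{53384201}$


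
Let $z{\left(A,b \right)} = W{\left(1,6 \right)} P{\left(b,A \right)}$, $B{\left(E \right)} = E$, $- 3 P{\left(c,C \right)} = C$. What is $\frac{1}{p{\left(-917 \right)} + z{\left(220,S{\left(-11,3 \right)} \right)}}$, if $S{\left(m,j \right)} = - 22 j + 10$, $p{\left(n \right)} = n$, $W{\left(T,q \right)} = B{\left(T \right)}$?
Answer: $- \frac{3}{2971} \approx -0.0010098$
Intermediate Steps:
$P{\left(c,C \right)} = - \frac{C}{3}$
$W{\left(T,q \right)} = T$
$S{\left(m,j \right)} = 10 - 22 j$
$z{\left(A,b \right)} = - \frac{A}{3}$ ($z{\left(A,b \right)} = 1 \left(- \frac{A}{3}\right) = - \frac{A}{3}$)
$\frac{1}{p{\left(-917 \right)} + z{\left(220,S{\left(-11,3 \right)} \right)}} = \frac{1}{-917 - \frac{220}{3}} = \frac{1}{- \frac{2971}{3}} = - \frac{3}{2971}$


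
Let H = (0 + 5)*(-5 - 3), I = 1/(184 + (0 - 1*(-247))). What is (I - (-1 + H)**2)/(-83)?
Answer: 724510/35773 ≈ 20.253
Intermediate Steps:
I = 1/431 (I = 1/(184 + (0 + 247)) = 1/(184 + 247) = 1/431 ≈ 0.0023202)
H = -40 (H = 5*(-8) = -40)
(I - (-1 + H)**2)/(-83) = (1/431 - (-1 - 40)**2)/(-83) = (1/431 - 1*(-41)**2)*(-1/83) = (1/431 - 1*1681)*(-1/83) = (1/431 - 1681)*(-1/83) = -724510/431*(-1/83) = 724510/35773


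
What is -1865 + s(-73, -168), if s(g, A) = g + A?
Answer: -2106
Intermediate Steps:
s(g, A) = A + g
-1865 + s(-73, -168) = -1865 + (-168 - 73) = -1865 - 241 = -2106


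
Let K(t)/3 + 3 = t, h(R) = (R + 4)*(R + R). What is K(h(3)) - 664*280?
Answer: -185803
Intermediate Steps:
h(R) = 2*R*(4 + R) (h(R) = (4 + R)*(2*R) = 2*R*(4 + R))
K(t) = -9 + 3*t
K(h(3)) - 664*280 = (-9 + 3*(2*3*(4 + 3))) - 664*280 = (-9 + 3*(2*3*7)) - 185920 = (-9 + 3*42) - 185920 = (-9 + 126) - 185920 = 117 - 185920 = -185803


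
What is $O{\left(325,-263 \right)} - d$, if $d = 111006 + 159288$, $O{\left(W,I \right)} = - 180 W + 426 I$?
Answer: $-440832$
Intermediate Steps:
$d = 270294$
$O{\left(325,-263 \right)} - d = \left(\left(-180\right) 325 + 426 \left(-263\right)\right) - 270294 = \left(-58500 - 112038\right) - 270294 = -170538 - 270294 = -440832$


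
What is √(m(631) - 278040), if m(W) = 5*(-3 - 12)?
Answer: I*√278115 ≈ 527.37*I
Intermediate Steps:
m(W) = -75 (m(W) = 5*(-15) = -75)
√(m(631) - 278040) = √(-75 - 278040) = √(-278115) = I*√278115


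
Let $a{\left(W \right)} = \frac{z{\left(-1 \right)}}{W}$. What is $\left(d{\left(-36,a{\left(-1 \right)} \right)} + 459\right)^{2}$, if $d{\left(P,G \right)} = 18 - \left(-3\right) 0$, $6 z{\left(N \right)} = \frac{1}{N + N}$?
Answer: $227529$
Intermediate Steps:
$z{\left(N \right)} = \frac{1}{12 N}$ ($z{\left(N \right)} = \frac{1}{6 \left(N + N\right)} = \frac{1}{6 \cdot 2 N} = \frac{\frac{1}{2} \frac{1}{N}}{6} = \frac{1}{12 N}$)
$a{\left(W \right)} = - \frac{1}{12 W}$ ($a{\left(W \right)} = \frac{\frac{1}{12} \frac{1}{-1}}{W} = \frac{\frac{1}{12} \left(-1\right)}{W} = - \frac{1}{12 W}$)
$d{\left(P,G \right)} = 18$ ($d{\left(P,G \right)} = 18 - 0 = 18 + 0 = 18$)
$\left(d{\left(-36,a{\left(-1 \right)} \right)} + 459\right)^{2} = \left(18 + 459\right)^{2} = 477^{2} = 227529$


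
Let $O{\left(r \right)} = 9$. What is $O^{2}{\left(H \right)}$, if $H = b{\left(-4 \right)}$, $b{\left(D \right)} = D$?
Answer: $81$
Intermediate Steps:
$H = -4$
$O^{2}{\left(H \right)} = 9^{2} = 81$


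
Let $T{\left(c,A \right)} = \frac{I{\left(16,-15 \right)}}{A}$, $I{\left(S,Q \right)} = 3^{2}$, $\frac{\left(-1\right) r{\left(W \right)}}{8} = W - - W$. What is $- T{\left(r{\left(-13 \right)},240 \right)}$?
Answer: $- \frac{3}{80} \approx -0.0375$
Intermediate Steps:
$r{\left(W \right)} = - 16 W$ ($r{\left(W \right)} = - 8 \left(W - - W\right) = - 8 \left(W + W\right) = - 8 \cdot 2 W = - 16 W$)
$I{\left(S,Q \right)} = 9$
$T{\left(c,A \right)} = \frac{9}{A}$
$- T{\left(r{\left(-13 \right)},240 \right)} = - \frac{9}{240} = \left(-1\right) \frac{3}{80} = - \frac{3}{80}$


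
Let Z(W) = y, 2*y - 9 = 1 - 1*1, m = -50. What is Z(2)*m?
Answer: -225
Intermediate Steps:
y = 9/2 (y = 9/2 + (1 - 1*1)/2 = 9/2 + (1 - 1)/2 = 9/2 + (½)*0 = 9/2 + 0 = 9/2 ≈ 4.5000)
Z(W) = 9/2
Z(2)*m = (9/2)*(-50) = -225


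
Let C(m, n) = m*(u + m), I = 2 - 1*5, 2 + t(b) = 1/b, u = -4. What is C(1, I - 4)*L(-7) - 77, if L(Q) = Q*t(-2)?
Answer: -259/2 ≈ -129.50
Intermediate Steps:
t(b) = -2 + 1/b
L(Q) = -5*Q/2 (L(Q) = Q*(-2 + 1/(-2)) = Q*(-2 - ½) = Q*(-5/2) = -5*Q/2)
I = -3 (I = 2 - 5 = -3)
C(m, n) = m*(-4 + m)
C(1, I - 4)*L(-7) - 77 = (1*(-4 + 1))*(-5/2*(-7)) - 77 = (1*(-3))*(35/2) - 77 = -3*35/2 - 77 = -105/2 - 77 = -259/2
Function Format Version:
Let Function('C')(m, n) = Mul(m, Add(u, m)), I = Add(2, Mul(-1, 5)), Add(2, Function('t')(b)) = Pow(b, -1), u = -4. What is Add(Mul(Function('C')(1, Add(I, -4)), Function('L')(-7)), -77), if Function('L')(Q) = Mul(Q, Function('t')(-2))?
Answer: Rational(-259, 2) ≈ -129.50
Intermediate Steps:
Function('t')(b) = Add(-2, Pow(b, -1))
Function('L')(Q) = Mul(Rational(-5, 2), Q) (Function('L')(Q) = Mul(Q, Add(-2, Pow(-2, -1))) = Mul(Q, Add(-2, Rational(-1, 2))) = Mul(Q, Rational(-5, 2)) = Mul(Rational(-5, 2), Q))
I = -3 (I = Add(2, -5) = -3)
Function('C')(m, n) = Mul(m, Add(-4, m))
Add(Mul(Function('C')(1, Add(I, -4)), Function('L')(-7)), -77) = Add(Mul(Mul(1, Add(-4, 1)), Mul(Rational(-5, 2), -7)), -77) = Add(Mul(Mul(1, -3), Rational(35, 2)), -77) = Add(Mul(-3, Rational(35, 2)), -77) = Add(Rational(-105, 2), -77) = Rational(-259, 2)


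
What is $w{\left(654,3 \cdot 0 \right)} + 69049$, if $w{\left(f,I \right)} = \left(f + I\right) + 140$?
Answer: $69843$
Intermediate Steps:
$w{\left(f,I \right)} = 140 + I + f$ ($w{\left(f,I \right)} = \left(I + f\right) + 140 = 140 + I + f$)
$w{\left(654,3 \cdot 0 \right)} + 69049 = \left(140 + 3 \cdot 0 + 654\right) + 69049 = \left(140 + 0 + 654\right) + 69049 = 794 + 69049 = 69843$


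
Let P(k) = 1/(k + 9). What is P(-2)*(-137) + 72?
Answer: 367/7 ≈ 52.429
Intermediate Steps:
P(k) = 1/(9 + k)
P(-2)*(-137) + 72 = -137/(9 - 2) + 72 = -137/7 + 72 = 367/7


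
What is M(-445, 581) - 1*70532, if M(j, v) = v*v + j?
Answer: 266584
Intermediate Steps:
M(j, v) = j + v² (M(j, v) = v² + j = j + v²)
M(-445, 581) - 1*70532 = (-445 + 581²) - 1*70532 = (-445 + 337561) - 70532 = 337116 - 70532 = 266584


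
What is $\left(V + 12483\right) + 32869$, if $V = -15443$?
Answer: $29909$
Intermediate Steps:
$\left(V + 12483\right) + 32869 = \left(-15443 + 12483\right) + 32869 = -2960 + 32869 = 29909$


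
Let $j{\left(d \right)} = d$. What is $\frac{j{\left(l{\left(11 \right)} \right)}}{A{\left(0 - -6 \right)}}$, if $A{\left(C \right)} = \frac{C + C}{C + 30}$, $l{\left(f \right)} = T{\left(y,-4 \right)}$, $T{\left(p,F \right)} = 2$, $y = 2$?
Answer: $6$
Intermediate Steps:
$l{\left(f \right)} = 2$
$A{\left(C \right)} = \frac{2 C}{30 + C}$
$\frac{j{\left(l{\left(11 \right)} \right)}}{A{\left(0 - -6 \right)}} = \frac{2}{2 \left(0 - -6\right) \frac{1}{30 + \left(0 - -6\right)}} = \frac{2}{2 \left(0 + 6\right) \frac{1}{30 + \left(0 + 6\right)}} = \frac{2}{2 \cdot 6 \frac{1}{30 + 6}} = \frac{2}{2 \cdot 6 \cdot \frac{1}{36}} = 2 \frac{1}{\frac{1}{3}} = 2 \cdot 3 = 6$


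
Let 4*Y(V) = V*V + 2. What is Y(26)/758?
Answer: 339/1516 ≈ 0.22361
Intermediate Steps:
Y(V) = ½ + V²/4 (Y(V) = (V*V + 2)/4 = (V² + 2)/4 = (2 + V²)/4 = ½ + V²/4)
Y(26)/758 = (½ + (¼)*26²)/758 = (½ + (¼)*676)*(1/758) = (½ + 169)*(1/758) = (339/2)*(1/758) = 339/1516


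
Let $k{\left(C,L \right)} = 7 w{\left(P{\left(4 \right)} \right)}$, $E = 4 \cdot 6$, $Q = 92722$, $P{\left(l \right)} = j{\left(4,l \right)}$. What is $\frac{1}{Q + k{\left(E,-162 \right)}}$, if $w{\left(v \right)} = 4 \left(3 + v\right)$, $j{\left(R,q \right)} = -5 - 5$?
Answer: $\frac{1}{92526} \approx 1.0808 \cdot 10^{-5}$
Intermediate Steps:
$j{\left(R,q \right)} = -10$ ($j{\left(R,q \right)} = -5 - 5 = -10$)
$P{\left(l \right)} = -10$
$w{\left(v \right)} = 12 + 4 v$
$E = 24$
$k{\left(C,L \right)} = -196$ ($k{\left(C,L \right)} = 7 \left(12 + 4 \left(-10\right)\right) = 7 \left(12 - 40\right) = 7 \left(-28\right) = -196$)
$\frac{1}{Q + k{\left(E,-162 \right)}} = \frac{1}{92722 - 196} = \frac{1}{92526}$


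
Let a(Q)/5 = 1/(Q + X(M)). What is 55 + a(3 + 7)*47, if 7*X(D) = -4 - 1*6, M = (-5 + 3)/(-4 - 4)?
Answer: 989/12 ≈ 82.417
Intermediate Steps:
M = ¼ (M = -2/(-8) = -2*(-⅛) = ¼ ≈ 0.25000)
X(D) = -10/7 (X(D) = (-4 - 1*6)/7 = (-4 - 6)/7 = (⅐)*(-10) = -10/7)
a(Q) = 5/(-10/7 + Q) (a(Q) = 5/(Q - 10/7) = 5/(-10/7 + Q))
55 + a(3 + 7)*47 = 55 + (35/(-10 + 7*(3 + 7)))*47 = 55 + (35/(-10 + 7*10))*47 = 55 + (35/(-10 + 70))*47 = 55 + (35/60)*47 = 55 + (35*(1/60))*47 = 55 + (7/12)*47 = 55 + 329/12 = 989/12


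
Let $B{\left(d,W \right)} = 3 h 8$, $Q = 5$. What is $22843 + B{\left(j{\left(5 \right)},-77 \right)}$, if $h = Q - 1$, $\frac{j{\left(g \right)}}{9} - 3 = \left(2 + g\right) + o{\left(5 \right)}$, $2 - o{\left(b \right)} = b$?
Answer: $22939$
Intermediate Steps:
$o{\left(b \right)} = 2 - b$
$j{\left(g \right)} = 18 + 9 g$ ($j{\left(g \right)} = 27 + 9 \left(\left(2 + g\right) + \left(2 - 5\right)\right) = 27 + 9 \left(\left(2 + g\right) - 3\right) = 27 + 9 \left(-1 + g\right) = 27 + \left(-9 + 9 g\right) = 18 + 9 g$)
$h = 4$ ($h = 5 - 1 = 4$)
$B{\left(d,W \right)} = 96$ ($B{\left(d,W \right)} = 3 \cdot 4 \cdot 8 = 3 \cdot 32 = 96$)
$22843 + B{\left(j{\left(5 \right)},-77 \right)} = 22843 + 96 = 22939$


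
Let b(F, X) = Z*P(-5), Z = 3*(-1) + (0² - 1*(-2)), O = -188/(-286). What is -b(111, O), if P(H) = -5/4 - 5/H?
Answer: -¼ ≈ -0.25000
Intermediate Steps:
P(H) = -5/4 - 5/H (P(H) = -5*¼ - 5/H = -5/4 - 5/H)
O = 94/143 (O = -188*(-1/286) = 94/143 ≈ 0.65734)
Z = -1 (Z = -3 + (0 + 2) = -3 + 2 = -1)
b(F, X) = ¼ (b(F, X) = -(-5/4 - 5/(-5)) = -(-5/4 - 5*(-⅕)) = -(-5/4 + 1) = -1*(-¼) = ¼)
-b(111, O) = -1*¼ = -¼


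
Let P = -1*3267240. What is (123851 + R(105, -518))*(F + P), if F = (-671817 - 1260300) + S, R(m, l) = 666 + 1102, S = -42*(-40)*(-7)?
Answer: -654615306423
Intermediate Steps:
S = -11760 (S = 1680*(-7) = -11760)
R(m, l) = 1768
P = -3267240
F = -1943877 (F = (-671817 - 1260300) - 11760 = -1932117 - 11760 = -1943877)
(123851 + R(105, -518))*(F + P) = (123851 + 1768)*(-1943877 - 3267240) = 125619*(-5211117) = -654615306423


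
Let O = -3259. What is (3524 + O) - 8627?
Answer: -8362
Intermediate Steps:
(3524 + O) - 8627 = (3524 - 3259) - 8627 = 265 - 8627 = -8362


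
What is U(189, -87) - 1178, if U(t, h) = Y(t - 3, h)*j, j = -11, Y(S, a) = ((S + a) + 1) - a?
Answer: -3235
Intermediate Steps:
Y(S, a) = 1 + S (Y(S, a) = (1 + S + a) - a = 1 + S)
U(t, h) = 22 - 11*t (U(t, h) = (1 + (t - 3))*(-11) = (1 + (-3 + t))*(-11) = (-2 + t)*(-11) = 22 - 11*t)
U(189, -87) - 1178 = (22 - 11*189) - 1178 = (22 - 2079) - 1178 = -2057 - 1178 = -3235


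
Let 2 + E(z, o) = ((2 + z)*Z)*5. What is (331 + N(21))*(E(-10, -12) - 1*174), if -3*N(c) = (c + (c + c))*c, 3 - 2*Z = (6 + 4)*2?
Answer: -18040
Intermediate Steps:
Z = -17/2 (Z = 3/2 - (6 + 4)*2/2 = 3/2 - 5*2 = 3/2 - 1/2*20 = 3/2 - 10 = -17/2 ≈ -8.5000)
E(z, o) = -87 - 85*z/2 (E(z, o) = -2 + ((2 + z)*(-17/2))*5 = -2 + (-17 - 17*z/2)*5 = -2 + (-85 - 85*z/2) = -87 - 85*z/2)
N(c) = -c**2 (N(c) = -(c + (c + c))*c/3 = -(c + 2*c)*c/3 = -3*c*c/3 = -c**2)
(331 + N(21))*(E(-10, -12) - 1*174) = (331 - 1*21**2)*((-87 - 85/2*(-10)) - 1*174) = (331 - 1*441)*((-87 + 425) - 174) = (331 - 441)*(338 - 174) = -110*164 = -18040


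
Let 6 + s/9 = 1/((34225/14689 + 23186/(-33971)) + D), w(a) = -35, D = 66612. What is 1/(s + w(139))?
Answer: -299461363459/26652020888390 ≈ -0.011236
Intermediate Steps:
s = -16170873167325/299461363459 (s = -54 + 9/((34225/14689 + 23186/(-33971)) + 66612) = -54 + 9/((34225*(1/14689) + 23186*(-1/33971)) + 66612) = -54 + 9/((925/397 - 23186/33971) + 66612) = -54 + 9/(22218333/13486487 + 66612) = -54 + 9/(898384090377/13486487) = -54 + 9*(13486487/898384090377) = -54 + 40459461/299461363459 = -16170873167325/299461363459 ≈ -54.000)
1/(s + w(139)) = 1/(-16170873167325/299461363459 - 35) = 1/(-26652020888390/299461363459) = -299461363459/26652020888390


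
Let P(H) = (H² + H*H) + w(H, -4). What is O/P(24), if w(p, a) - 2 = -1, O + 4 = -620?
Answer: -624/1153 ≈ -0.54120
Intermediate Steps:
O = -624 (O = -4 - 620 = -624)
w(p, a) = 1 (w(p, a) = 2 - 1 = 1)
P(H) = 1 + 2*H² (P(H) = (H² + H*H) + 1 = (H² + H²) + 1 = 2*H² + 1 = 1 + 2*H²)
O/P(24) = -624/(1 + 2*24²) = -624/(1 + 2*576) = -624/(1 + 1152) = -624/1153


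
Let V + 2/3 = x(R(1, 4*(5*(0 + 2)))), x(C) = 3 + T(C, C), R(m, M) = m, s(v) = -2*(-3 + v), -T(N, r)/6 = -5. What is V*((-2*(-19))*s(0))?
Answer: 7372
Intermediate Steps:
T(N, r) = 30 (T(N, r) = -6*(-5) = 30)
s(v) = 6 - 2*v
x(C) = 33 (x(C) = 3 + 30 = 33)
V = 97/3 (V = -⅔ + 33 = 97/3 ≈ 32.333)
V*((-2*(-19))*s(0)) = 97*((-2*(-19))*(6 - 2*0))/3 = 97*(38*(6 + 0))/3 = 97*(38*6)/3 = (97/3)*228 = 7372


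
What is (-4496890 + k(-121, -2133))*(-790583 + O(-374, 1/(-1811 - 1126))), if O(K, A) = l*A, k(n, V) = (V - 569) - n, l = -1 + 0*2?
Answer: 10447511907539170/2937 ≈ 3.5572e+12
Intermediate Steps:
l = -1 (l = -1 + 0 = -1)
k(n, V) = -569 + V - n (k(n, V) = (-569 + V) - n = -569 + V - n)
O(K, A) = -A
(-4496890 + k(-121, -2133))*(-790583 + O(-374, 1/(-1811 - 1126))) = (-4496890 + (-569 - 2133 - 1*(-121)))*(-790583 - 1/(-1811 - 1126)) = (-4496890 + (-569 - 2133 + 121))*(-790583 - 1/(-2937)) = (-4496890 - 2581)*(-790583 - 1*(-1/2937)) = -4499471*(-790583 + 1/2937) = -4499471*(-2321942270/2937) = 10447511907539170/2937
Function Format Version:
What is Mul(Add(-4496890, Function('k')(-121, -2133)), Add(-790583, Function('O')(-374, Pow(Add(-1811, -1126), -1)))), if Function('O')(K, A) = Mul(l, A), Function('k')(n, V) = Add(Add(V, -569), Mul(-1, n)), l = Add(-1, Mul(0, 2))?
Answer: Rational(10447511907539170, 2937) ≈ 3.5572e+12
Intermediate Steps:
l = -1 (l = Add(-1, 0) = -1)
Function('k')(n, V) = Add(-569, V, Mul(-1, n)) (Function('k')(n, V) = Add(Add(-569, V), Mul(-1, n)) = Add(-569, V, Mul(-1, n)))
Function('O')(K, A) = Mul(-1, A)
Mul(Add(-4496890, Function('k')(-121, -2133)), Add(-790583, Function('O')(-374, Pow(Add(-1811, -1126), -1)))) = Mul(Add(-4496890, Add(-569, -2133, Mul(-1, -121))), Add(-790583, Mul(-1, Pow(Add(-1811, -1126), -1)))) = Mul(Add(-4496890, Add(-569, -2133, 121)), Add(-790583, Mul(-1, Pow(-2937, -1)))) = Mul(Add(-4496890, -2581), Add(-790583, Mul(-1, Rational(-1, 2937)))) = Mul(-4499471, Add(-790583, Rational(1, 2937))) = Mul(-4499471, Rational(-2321942270, 2937)) = Rational(10447511907539170, 2937)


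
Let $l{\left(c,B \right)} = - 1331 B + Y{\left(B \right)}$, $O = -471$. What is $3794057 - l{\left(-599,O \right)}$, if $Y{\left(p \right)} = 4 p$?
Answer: $3169040$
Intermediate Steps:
$l{\left(c,B \right)} = - 1327 B$ ($l{\left(c,B \right)} = - 1331 B + 4 B = - 1327 B$)
$3794057 - l{\left(-599,O \right)} = 3794057 - \left(-1327\right) \left(-471\right) = 3794057 - 625017 = 3169040$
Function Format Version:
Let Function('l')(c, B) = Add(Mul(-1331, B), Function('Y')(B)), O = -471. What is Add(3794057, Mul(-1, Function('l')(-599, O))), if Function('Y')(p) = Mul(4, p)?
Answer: 3169040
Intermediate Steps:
Function('l')(c, B) = Mul(-1327, B) (Function('l')(c, B) = Add(Mul(-1331, B), Mul(4, B)) = Mul(-1327, B))
Add(3794057, Mul(-1, Function('l')(-599, O))) = Add(3794057, Mul(-1, Mul(-1327, -471))) = Add(3794057, Mul(-1, 625017)) = Add(3794057, -625017) = 3169040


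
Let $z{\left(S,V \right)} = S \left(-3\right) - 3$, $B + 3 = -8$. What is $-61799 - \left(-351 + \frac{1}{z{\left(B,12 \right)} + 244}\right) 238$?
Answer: $\frac{2978124}{137} \approx 21738.0$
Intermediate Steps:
$B = -11$ ($B = -3 - 8 = -11$)
$z{\left(S,V \right)} = -3 - 3 S$ ($z{\left(S,V \right)} = - 3 S - 3 = -3 - 3 S$)
$-61799 - \left(-351 + \frac{1}{z{\left(B,12 \right)} + 244}\right) 238 = -61799 - \left(-351 + \frac{1}{\left(-3 - -33\right) + 244}\right) 238 = -61799 - \left(-351 + \frac{1}{\left(-3 + 33\right) + 244}\right) 238 = -61799 - \left(-351 + \frac{1}{30 + 244}\right) 238 = -61799 - \left(-351 + \frac{1}{274}\right) 238 = -61799 - \left(- \frac{96173}{274}\right) 238 = -61799 - - \frac{11444587}{137} = -61799 + \frac{11444587}{137} = \frac{2978124}{137}$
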